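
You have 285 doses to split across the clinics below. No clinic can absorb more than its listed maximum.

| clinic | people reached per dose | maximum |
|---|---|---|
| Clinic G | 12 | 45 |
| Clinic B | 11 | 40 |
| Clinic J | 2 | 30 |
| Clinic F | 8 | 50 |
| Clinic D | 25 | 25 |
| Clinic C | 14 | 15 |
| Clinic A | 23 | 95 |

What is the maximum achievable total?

4430

Highest people reached per dose first: Clinic D 25 > Clinic A 23 > Clinic C 14 > Clinic G 12 > Clinic B 11 > Clinic F 8 > Clinic J 2.
Clinic D takes 25 to reach its cap of 25 ; 260 left.
Give Clinic A 95 to hit its cap of 95 ; 165 left.
Clinic C: +15 to 15 (cap) ; 150 left.
Give Clinic G 45 to hit its cap of 45 ; 105 left.
Give Clinic B 40 to hit its cap of 40 ; 65 left.
Give Clinic F 50 to hit its cap of 50 ; 15 left.
Only 15 left; Clinic J takes them to reach 15.
Total = 12×45 + 11×40 + 2×15 + 8×50 + 25×25 + 14×15 + 23×95 = 4430.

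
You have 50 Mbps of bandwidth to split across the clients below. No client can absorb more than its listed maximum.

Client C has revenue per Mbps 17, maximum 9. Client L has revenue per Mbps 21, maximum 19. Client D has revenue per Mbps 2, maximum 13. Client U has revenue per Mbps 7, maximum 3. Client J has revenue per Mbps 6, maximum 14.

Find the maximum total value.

667

Order the clients by revenue per Mbps: Client L 21 > Client C 17 > Client U 7 > Client J 6 > Client D 2.
Client L: +19 to 19 (cap) → 31 left.
Client C: +9 to 9 (cap) → 22 left.
Client U: +3 to 3 (cap) → 19 left.
Client J takes 14 to reach its cap of 14 → 5 left.
Client D has room for 13 but only 5 remain, so it gets 5.
Total = 17×9 + 21×19 + 2×5 + 7×3 + 6×14 = 667.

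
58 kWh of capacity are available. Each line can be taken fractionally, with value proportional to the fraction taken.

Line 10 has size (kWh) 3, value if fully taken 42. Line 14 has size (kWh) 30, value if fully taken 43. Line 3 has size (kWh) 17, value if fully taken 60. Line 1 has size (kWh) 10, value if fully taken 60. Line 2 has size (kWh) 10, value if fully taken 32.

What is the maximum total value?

Rank by value-to-size ratio: Line 10 42/3≈14, Line 1 60/10≈6, Line 3 60/17≈3.53, Line 2 32/10≈3.2, Line 14 43/30≈1.43.
Line 10: take in full, 3 kWh for value 42 → 55 left.
Take all of Line 1 (10 kWh, value 60) → 45 kWh left.
Take all of Line 3 (17 kWh, value 60) → 28 kWh left.
All 10 kWh of Line 2 fit (value 32) → 18 remain.
18 kWh left: a 18/30 share of Line 14 gives 43×18/30 = 25.8.
Total value = 219.8.

219.8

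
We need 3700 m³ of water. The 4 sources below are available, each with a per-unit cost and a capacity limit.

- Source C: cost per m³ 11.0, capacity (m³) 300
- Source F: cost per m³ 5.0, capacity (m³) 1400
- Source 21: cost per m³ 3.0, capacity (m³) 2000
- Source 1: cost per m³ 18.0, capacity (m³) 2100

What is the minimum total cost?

Cheapest first:
Source 21 (3.0): use full 2000 ; 1700 m³ to go.
Source F at 5.0: take all 1400 m³ ; 300 still needed.
Source C (11.0): use full 300 ; 0 m³ to go.
Source 1: unused.
Cost = 2000×3.0 + 1400×5.0 + 300×11.0 = 16300.

16300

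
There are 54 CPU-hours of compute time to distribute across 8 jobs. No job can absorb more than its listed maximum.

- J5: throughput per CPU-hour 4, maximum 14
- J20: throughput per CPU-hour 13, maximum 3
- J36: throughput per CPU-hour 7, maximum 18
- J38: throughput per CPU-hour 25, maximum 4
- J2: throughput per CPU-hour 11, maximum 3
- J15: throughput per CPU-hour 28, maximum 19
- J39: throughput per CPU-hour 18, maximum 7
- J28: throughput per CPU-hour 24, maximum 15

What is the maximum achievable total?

Highest throughput per CPU-hour first: J15 28 > J38 25 > J28 24 > J39 18 > J20 13 > J2 11 > J36 7 > J5 4.
Give J15 19 to hit its cap of 19 → 35 left.
J38: +4 to 4 (cap) → 31 left.
J28 takes 15 to reach its cap of 15 → 16 left.
J39: +7 to 7 (cap) → 9 left.
J20: +3 to 3 (cap) → 6 left.
J2: +3 to 3 (cap) → 3 left.
Only 3 left; J36 takes them to reach 3.
Total = 13×3 + 7×3 + 25×4 + 11×3 + 28×19 + 18×7 + 24×15 = 1211.

1211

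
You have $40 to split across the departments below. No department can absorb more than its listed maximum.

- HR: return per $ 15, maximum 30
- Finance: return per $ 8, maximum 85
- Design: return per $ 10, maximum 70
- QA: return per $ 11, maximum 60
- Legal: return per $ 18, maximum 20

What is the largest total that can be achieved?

660

Order the departments by return per $: Legal 18 > HR 15 > QA 11 > Design 10 > Finance 8.
Give Legal 20 to hit its cap of 20 ; 20 left.
HR has room for 30 but only 20 remain, so it gets 20.
Total = 15×20 + 18×20 = 660.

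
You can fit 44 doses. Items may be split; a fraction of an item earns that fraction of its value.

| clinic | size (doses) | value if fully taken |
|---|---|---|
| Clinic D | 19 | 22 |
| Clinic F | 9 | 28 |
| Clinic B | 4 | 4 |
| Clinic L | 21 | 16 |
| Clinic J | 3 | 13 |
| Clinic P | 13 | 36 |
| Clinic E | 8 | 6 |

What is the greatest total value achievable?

Rank by value-to-size ratio: Clinic J 13/3≈4.33, Clinic F 28/9≈3.11, Clinic P 36/13≈2.77, Clinic D 22/19≈1.16, Clinic B 4/4≈1, Clinic L 16/21≈0.762, Clinic E 6/8≈0.75.
Take all of Clinic J (3 doses, value 13) ; 41 doses left.
Clinic F: take in full, 9 doses for value 28 ; 32 left.
Take all of Clinic P (13 doses, value 36) ; 19 doses left.
All 19 doses of Clinic D fit (value 22) ; 0 remain.
Total value = 99.

99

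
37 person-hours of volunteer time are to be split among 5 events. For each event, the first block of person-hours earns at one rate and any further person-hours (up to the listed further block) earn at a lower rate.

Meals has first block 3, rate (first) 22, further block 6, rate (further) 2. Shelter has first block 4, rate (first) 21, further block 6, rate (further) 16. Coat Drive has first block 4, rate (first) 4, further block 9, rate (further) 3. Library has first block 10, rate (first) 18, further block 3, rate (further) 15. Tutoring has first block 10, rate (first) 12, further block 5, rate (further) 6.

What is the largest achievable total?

Treat each block as its own option and order by rate: Meals/tier1 22 > Shelter/tier1 21 > Library/tier1 18 > Shelter/tier2 16 > Library/tier2 15 > Tutoring/tier1 12 > Tutoring/tier2 6 > Coat Drive/tier1 4 > Coat Drive/tier2 3 > Meals/tier2 2.
Fill Meals tier1 block (3 at 22) ; 34 left.
Shelter tier1 at 21: fill all 4 ; 30 left.
Fill Library tier1 block (10 at 18) ; 20 left.
Shelter tier2 at 16: fill all 6 ; 14 left.
Library tier2 at 15: fill all 3 ; 11 left.
Fill Tutoring tier1 block (10 at 12) ; 1 left.
1 remain; put them into Tutoring tier2 at 6.
Total = 22×3 + 21×4 + 18×10 + 16×6 + 15×3 + 12×10 + 6×1 = 597.

597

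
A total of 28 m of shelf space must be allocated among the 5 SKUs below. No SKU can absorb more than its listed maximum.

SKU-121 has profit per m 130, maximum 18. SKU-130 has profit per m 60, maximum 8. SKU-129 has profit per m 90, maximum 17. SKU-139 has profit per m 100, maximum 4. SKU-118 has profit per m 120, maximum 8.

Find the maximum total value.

3500

Highest profit per m first: SKU-121 130 > SKU-118 120 > SKU-139 100 > SKU-129 90 > SKU-130 60.
Give SKU-121 18 to hit its cap of 18 → 10 left.
Give SKU-118 8 to hit its cap of 8 → 2 left.
SKU-139 has room for 4 but only 2 remain, so it gets 2.
Total = 130×18 + 100×2 + 120×8 = 3500.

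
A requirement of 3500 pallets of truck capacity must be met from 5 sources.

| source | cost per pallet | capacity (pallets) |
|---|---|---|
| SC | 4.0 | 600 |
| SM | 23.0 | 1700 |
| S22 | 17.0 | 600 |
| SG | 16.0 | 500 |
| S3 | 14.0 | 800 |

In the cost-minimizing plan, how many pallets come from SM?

1000

Fill from the cheapest source first.
Take 600 from SC at 4.0 → need 2900 more.
S3 at 14.0: take all 800 pallets → 2100 still needed.
Take 500 from SG at 16.0 → need 1600 more.
S22 (17.0): use full 600 → 1000 pallets to go.
SM at 23.0: take 1000 of its 1700 → requirement met.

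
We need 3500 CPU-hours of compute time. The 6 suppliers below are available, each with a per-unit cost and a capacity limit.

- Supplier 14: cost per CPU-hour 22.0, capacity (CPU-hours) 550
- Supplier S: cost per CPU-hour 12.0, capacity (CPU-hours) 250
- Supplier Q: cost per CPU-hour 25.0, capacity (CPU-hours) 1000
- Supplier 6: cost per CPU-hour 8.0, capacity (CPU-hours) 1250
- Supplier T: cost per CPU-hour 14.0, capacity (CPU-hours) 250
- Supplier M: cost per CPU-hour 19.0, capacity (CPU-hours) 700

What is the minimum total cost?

Cheapest first:
Supplier 6 (8.0): use full 1250 — 2250 CPU-hours to go.
Supplier S (12.0): use full 250 — 2000 CPU-hours to go.
Supplier T (14.0): use full 250 — 1750 CPU-hours to go.
Supplier M at 19.0: take all 700 CPU-hours — 1050 still needed.
Supplier 14 (22.0): use full 550 — 500 CPU-hours to go.
Take 500 from Supplier Q at 25.0 to finish.
Cost = 1250×8.0 + 250×12.0 + 250×14.0 + 700×19.0 + 550×22.0 + 500×25.0 = 54400.

54400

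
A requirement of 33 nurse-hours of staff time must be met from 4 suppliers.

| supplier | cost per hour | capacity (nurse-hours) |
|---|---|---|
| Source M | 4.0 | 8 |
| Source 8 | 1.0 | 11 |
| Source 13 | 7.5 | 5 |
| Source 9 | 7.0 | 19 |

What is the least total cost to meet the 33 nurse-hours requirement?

141

Fill from the cheapest supplier first.
Source 8 at 1.0: take all 11 nurse-hours — 22 still needed.
Take 8 from Source M at 4.0 — need 14 more.
Source 9 (7.0): take the remaining 14 — done.
Source 13: unused.
Cost = 11×1.0 + 8×4.0 + 14×7.0 = 141.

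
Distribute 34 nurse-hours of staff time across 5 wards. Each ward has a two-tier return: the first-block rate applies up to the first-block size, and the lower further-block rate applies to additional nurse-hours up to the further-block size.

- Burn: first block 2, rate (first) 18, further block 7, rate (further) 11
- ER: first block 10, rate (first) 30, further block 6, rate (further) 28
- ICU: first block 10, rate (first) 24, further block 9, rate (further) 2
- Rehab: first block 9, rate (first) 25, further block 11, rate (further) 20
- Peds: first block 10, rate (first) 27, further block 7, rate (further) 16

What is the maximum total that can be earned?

Order all 10 blocks by rate: ER/T1 30 > ER/T2 28 > Peds/T1 27 > Rehab/T1 25 > ICU/T1 24 > Rehab/T2 20 > Burn/T1 18 > Peds/T2 16 > Burn/T2 11 > ICU/T2 2.
ER/T1 (30): +10 — 24 left.
ER T2 at 28: fill all 6 — 18 left.
Fill Peds T1 block (10 at 27) — 8 left.
Rehab/T1: +8 of 9 at 25; pool empty.
Total = 30×10 + 28×6 + 27×10 + 25×8 = 938.

938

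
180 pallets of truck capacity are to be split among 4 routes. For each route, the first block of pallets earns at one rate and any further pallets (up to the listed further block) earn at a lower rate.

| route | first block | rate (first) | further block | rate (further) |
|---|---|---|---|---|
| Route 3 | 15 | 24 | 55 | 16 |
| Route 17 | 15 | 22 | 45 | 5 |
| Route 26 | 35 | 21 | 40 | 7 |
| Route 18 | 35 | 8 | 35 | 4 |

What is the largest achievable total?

Order all 8 blocks by rate: Route 3/T1 24 > Route 17/T1 22 > Route 26/T1 21 > Route 3/T2 16 > Route 18/T1 8 > Route 26/T2 7 > Route 17/T2 5 > Route 18/T2 4.
Fill Route 3 T1 block (15 at 24) ; 165 left.
Route 17 T1 at 22: fill all 15 ; 150 left.
Route 26 T1 at 21: fill all 35 ; 115 left.
Fill Route 3 T2 block (55 at 16) ; 60 left.
Route 18 T1 at 8: fill all 35 ; 25 left.
Route 26 T2 at 7: only 25 left, fill 25.
Total = 24×15 + 22×15 + 21×35 + 16×55 + 8×35 + 7×25 = 2760.

2760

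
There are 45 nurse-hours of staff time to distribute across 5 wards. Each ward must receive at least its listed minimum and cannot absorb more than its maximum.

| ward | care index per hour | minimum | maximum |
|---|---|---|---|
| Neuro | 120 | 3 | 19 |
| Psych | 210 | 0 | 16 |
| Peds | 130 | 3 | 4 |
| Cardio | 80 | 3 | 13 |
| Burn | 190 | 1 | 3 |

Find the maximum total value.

Meeting every minimum uses 3+0+3+3+1 = 10 nurse-hours, leaving 35.
Highest care index per hour first: Psych 210 > Burn 190 > Peds 130 > Neuro 120 > Cardio 80.
Psych takes 16 more to reach its cap of 16 — 19 left.
Burn takes 2 more to reach its cap of 3 — 17 left.
Peds: +1 to 4 (cap) — 16 left.
Neuro: +16 to 19 (cap) — 0 left.
Total = 120×19 + 210×16 + 130×4 + 80×3 + 190×3 = 6970.

6970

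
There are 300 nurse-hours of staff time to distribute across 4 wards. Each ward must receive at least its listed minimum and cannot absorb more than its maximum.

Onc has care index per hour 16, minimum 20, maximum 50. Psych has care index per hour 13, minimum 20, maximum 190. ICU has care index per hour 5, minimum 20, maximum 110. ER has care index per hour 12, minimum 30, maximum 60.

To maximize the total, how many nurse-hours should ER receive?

Meeting every minimum uses 20+20+20+30 = 90 nurse-hours, leaving 210.
Highest care index per hour first: Onc 16 > Psych 13 > ER 12 > ICU 5.
Onc: +30 to 50 (cap) → 180 left.
Psych takes 170 more to reach its cap of 190 → 10 left.
ER: +10 (room for 30) → 40. Pool exhausted.

40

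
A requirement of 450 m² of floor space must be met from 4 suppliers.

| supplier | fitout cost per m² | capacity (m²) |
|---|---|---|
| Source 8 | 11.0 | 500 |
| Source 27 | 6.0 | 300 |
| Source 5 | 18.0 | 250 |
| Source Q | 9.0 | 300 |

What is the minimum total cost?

3150

Cheapest first:
Source 27 (6.0): use full 300 → 150 m² to go.
Take 150 from Source Q at 9.0 to finish.
Source 8, Source 5: unused.
Cost = 300×6.0 + 150×9.0 = 3150.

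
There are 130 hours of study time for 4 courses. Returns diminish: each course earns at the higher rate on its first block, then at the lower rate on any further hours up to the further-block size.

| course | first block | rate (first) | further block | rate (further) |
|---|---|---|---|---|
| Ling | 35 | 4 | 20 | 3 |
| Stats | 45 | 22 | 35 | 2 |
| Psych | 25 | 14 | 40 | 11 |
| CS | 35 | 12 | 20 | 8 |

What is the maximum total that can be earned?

2035

Rank every tier by rate: Stats/tier1 22 > Psych/tier1 14 > CS/tier1 12 > Psych/tier2 11 > CS/tier2 8 > Ling/tier1 4 > Ling/tier2 3 > Stats/tier2 2.
Stats tier1 at 22: fill all 45 ; 85 left.
Fill Psych tier1 block (25 at 14) ; 60 left.
CS/tier1 (12): +35 ; 25 left.
Psych/tier2: +25 of 40 at 11; pool empty.
Total = 22×45 + 14×25 + 12×35 + 11×25 = 2035.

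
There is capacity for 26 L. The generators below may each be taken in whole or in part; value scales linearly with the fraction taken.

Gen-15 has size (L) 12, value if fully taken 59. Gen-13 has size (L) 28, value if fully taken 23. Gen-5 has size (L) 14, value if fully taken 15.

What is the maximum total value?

74

Sort by value density: Gen-15 59/12≈4.92, Gen-5 15/14≈1.07, Gen-13 23/28≈0.821.
All 12 L of Gen-15 fit (value 59) ; 14 remain.
All 14 L of Gen-5 fit (value 15) ; 0 remain.
Total value = 74.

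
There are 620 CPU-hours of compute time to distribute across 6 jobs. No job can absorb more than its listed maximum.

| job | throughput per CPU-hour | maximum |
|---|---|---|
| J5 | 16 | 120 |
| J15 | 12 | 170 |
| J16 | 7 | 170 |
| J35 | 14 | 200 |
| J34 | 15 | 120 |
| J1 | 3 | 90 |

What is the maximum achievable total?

Highest throughput per CPU-hour first: J5 16 > J34 15 > J35 14 > J15 12 > J16 7 > J1 3.
J5: +120 to 120 (cap) — 500 left.
J34: +120 to 120 (cap) — 380 left.
Give J35 200 to hit its cap of 200 — 180 left.
Give J15 170 to hit its cap of 170 — 10 left.
Only 10 left; J16 takes them to reach 10.
Total = 16×120 + 12×170 + 7×10 + 14×200 + 15×120 = 8630.

8630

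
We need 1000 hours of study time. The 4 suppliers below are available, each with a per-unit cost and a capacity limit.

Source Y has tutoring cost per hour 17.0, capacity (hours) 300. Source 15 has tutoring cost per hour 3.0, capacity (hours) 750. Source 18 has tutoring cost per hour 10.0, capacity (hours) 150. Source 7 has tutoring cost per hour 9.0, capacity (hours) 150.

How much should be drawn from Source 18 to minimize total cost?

100

Fill from the cheapest supplier first.
Source 15 at 3.0: take all 750 hours — 250 still needed.
Take 150 from Source 7 at 9.0 — need 100 more.
Source 18 at 10.0: take 100 of its 150 — requirement met.
Source Y: unused.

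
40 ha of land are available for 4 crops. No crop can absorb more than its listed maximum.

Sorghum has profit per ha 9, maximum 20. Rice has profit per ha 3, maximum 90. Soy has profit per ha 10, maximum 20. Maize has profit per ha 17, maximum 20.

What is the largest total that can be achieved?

Order the crops by profit per ha: Maize 17 > Soy 10 > Sorghum 9 > Rice 3.
Give Maize 20 to hit its cap of 20 — 20 left.
Soy takes 20 to reach its cap of 20 — 0 left.
Total = 10×20 + 17×20 = 540.

540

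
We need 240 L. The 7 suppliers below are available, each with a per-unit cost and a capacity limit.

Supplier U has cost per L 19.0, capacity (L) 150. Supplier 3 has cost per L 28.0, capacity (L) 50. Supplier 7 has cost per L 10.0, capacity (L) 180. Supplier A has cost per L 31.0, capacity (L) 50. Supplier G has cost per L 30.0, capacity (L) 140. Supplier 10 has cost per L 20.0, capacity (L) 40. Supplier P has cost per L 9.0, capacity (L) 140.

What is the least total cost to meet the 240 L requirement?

Fill from the cheapest supplier first.
Take 140 from Supplier P at 9.0 — need 100 more.
Supplier 7 (10.0): take the remaining 100 — done.
Supplier U, Supplier 10, Supplier 3, Supplier G, Supplier A: unused.
Cost = 140×9.0 + 100×10.0 = 2260.

2260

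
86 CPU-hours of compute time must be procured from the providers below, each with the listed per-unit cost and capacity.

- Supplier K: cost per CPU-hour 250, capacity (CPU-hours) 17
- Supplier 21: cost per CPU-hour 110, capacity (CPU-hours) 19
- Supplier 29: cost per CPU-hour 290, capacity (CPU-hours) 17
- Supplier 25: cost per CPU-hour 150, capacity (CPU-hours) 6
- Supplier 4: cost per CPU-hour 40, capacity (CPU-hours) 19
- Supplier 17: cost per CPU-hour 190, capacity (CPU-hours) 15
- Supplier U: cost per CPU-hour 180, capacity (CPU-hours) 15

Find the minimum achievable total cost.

12300

Use providers in increasing cost order.
Supplier 4 at 40: take all 19 CPU-hours — 67 still needed.
Supplier 21 at 110: take all 19 CPU-hours — 48 still needed.
Supplier 25 at 150: take all 6 CPU-hours — 42 still needed.
Take 15 from Supplier U at 180 — need 27 more.
Take 15 from Supplier 17 at 190 — need 12 more.
Take 12 from Supplier K at 250 to finish.
Supplier 29: unused.
Cost = 19×40 + 19×110 + 6×150 + 15×180 + 15×190 + 12×250 = 12300.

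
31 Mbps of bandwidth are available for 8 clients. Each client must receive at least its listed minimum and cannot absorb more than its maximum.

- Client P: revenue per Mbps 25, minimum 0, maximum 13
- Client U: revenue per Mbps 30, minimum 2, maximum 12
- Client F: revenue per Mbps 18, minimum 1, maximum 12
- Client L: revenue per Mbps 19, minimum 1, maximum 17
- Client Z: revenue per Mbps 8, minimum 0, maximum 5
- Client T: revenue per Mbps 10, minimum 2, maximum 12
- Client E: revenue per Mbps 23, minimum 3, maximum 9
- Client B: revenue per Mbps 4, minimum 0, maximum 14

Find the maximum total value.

Meeting every minimum uses 0+2+1+1+0+2+3+0 = 9 Mbps, leaving 22.
Highest revenue per Mbps first: Client U 30 > Client P 25 > Client E 23 > Client L 19 > Client F 18 > Client T 10 > Client Z 8 > Client B 4.
Client U: +10 to 12 (cap) — 12 left.
Only 12 left; Client P takes them to reach 12.
Total = 25×12 + 30×12 + 18×1 + 19×1 + 10×2 + 23×3 = 786.

786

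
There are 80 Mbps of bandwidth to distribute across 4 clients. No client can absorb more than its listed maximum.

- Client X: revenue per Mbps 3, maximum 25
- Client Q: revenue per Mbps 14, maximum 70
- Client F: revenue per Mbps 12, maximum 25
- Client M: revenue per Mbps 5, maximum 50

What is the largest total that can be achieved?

1100

Order the clients by revenue per Mbps: Client Q 14 > Client F 12 > Client M 5 > Client X 3.
Client Q takes 70 to reach its cap of 70 — 10 left.
Client F has room for 25 but only 10 remain, so it gets 10.
Total = 14×70 + 12×10 = 1100.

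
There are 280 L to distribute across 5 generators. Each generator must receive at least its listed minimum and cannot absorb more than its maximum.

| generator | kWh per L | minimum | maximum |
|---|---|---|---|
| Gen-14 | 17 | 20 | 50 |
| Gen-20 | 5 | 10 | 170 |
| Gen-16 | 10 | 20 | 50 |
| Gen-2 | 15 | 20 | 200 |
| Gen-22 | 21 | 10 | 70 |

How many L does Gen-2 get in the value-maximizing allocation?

Meeting every minimum uses 20+10+20+20+10 = 80 L, leaving 200.
Order the generators by kWh per L: Gen-22 21 > Gen-14 17 > Gen-2 15 > Gen-16 10 > Gen-20 5.
Give Gen-22 60 more to hit its cap of 70 → 140 left.
Gen-14 takes 30 more to reach its cap of 50 → 110 left.
Gen-2: +110 (room for 180) → 130. Pool exhausted.

130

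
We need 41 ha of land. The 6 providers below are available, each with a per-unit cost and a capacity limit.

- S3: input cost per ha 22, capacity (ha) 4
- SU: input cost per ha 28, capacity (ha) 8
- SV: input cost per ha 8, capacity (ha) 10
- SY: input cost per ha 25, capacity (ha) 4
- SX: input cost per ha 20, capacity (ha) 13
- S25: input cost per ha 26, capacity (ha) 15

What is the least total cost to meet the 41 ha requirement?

Use providers in increasing cost order.
SV (8): use full 10 ; 31 ha to go.
SX at 20: take all 13 ha ; 18 still needed.
S3 (22): use full 4 ; 14 ha to go.
SY at 25: take all 4 ha ; 10 still needed.
Take 10 from S25 at 26 to finish.
SU: unused.
Cost = 10×8 + 13×20 + 4×22 + 4×25 + 10×26 = 788.

788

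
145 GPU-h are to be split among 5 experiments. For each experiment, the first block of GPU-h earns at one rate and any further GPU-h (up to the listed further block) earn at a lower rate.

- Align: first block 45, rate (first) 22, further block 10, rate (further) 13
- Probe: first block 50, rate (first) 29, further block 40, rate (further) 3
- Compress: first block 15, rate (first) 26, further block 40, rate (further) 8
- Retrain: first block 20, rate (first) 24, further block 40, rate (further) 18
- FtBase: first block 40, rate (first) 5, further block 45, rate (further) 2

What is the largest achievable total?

3580

Order all 10 blocks by rate: Probe/tier1 29 > Compress/tier1 26 > Retrain/tier1 24 > Align/tier1 22 > Retrain/tier2 18 > Align/tier2 13 > Compress/tier2 8 > FtBase/tier1 5 > Probe/tier2 3 > FtBase/tier2 2.
Fill Probe tier1 block (50 at 29) — 95 left.
Compress tier1 at 26: fill all 15 — 80 left.
Retrain/tier1 (24): +20 — 60 left.
Fill Align tier1 block (45 at 22) — 15 left.
15 remain; put them into Retrain tier2 at 18.
Total = 29×50 + 26×15 + 24×20 + 22×45 + 18×15 = 3580.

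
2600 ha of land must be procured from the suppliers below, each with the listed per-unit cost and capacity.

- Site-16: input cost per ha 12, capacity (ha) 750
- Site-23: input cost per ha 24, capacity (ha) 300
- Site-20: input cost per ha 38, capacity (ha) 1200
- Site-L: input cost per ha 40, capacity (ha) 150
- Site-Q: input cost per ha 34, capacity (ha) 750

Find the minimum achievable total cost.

72100

Cheapest first:
Take 750 from Site-16 at 12 — need 1850 more.
Site-23 (24): use full 300 — 1550 ha to go.
Site-Q (34): use full 750 — 800 ha to go.
Take 800 from Site-20 at 38 to finish.
Site-L: unused.
Cost = 750×12 + 300×24 + 750×34 + 800×38 = 72100.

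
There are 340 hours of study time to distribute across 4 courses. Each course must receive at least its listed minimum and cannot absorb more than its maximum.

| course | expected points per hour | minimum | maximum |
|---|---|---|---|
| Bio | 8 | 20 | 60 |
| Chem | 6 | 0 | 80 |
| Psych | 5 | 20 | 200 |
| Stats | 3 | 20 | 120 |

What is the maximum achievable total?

1920

Meeting every minimum uses 20+0+20+20 = 60 hours, leaving 280.
Highest expected points per hour first: Bio 8 > Chem 6 > Psych 5 > Stats 3.
Bio takes 40 more to reach its cap of 60 → 240 left.
Chem takes 80 more to reach its cap of 80 → 160 left.
Psych: +160 (room for 180) → 180. Pool exhausted.
Total = 8×60 + 6×80 + 5×180 + 3×20 = 1920.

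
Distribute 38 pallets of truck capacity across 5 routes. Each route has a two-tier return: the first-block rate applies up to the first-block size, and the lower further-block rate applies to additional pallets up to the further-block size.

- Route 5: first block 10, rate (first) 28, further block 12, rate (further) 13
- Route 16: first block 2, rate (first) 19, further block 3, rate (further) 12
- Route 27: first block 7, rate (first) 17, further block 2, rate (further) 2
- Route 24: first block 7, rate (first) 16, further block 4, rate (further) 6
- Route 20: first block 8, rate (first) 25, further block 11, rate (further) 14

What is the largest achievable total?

Treat each block as its own option and order by rate: Route 5/tier1 28 > Route 20/tier1 25 > Route 16/tier1 19 > Route 27/tier1 17 > Route 24/tier1 16 > Route 20/tier2 14 > Route 5/tier2 13 > Route 16/tier2 12 > Route 24/tier2 6 > Route 27/tier2 2.
Fill Route 5 tier1 block (10 at 28) → 28 left.
Fill Route 20 tier1 block (8 at 25) → 20 left.
Fill Route 16 tier1 block (2 at 19) → 18 left.
Fill Route 27 tier1 block (7 at 17) → 11 left.
Route 24 tier1 at 16: fill all 7 → 4 left.
Route 20/tier2: +4 of 11 at 14; pool empty.
Total = 28×10 + 25×8 + 19×2 + 17×7 + 16×7 + 14×4 = 805.

805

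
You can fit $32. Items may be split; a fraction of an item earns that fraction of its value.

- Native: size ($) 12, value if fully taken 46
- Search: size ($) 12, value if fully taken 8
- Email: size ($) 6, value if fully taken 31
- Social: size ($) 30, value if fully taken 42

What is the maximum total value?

96.6

Sort by value density: Email 31/6≈5.17, Native 46/12≈3.83, Social 42/30≈1.4, Search 8/12≈0.667.
Email: take in full, 6 $ for value 31 ; 26 left.
Native: take in full, 12 $ for value 46 ; 14 left.
Fill the last 14 $ with part of Social: 14/30 of it earns 19.6.
Total value = 96.6.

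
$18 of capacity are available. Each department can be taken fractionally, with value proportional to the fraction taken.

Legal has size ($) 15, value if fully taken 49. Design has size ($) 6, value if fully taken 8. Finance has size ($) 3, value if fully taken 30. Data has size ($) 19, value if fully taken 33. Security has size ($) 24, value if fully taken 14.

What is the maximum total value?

Rank by value-to-size ratio: Finance 30/3≈10, Legal 49/15≈3.27, Data 33/19≈1.74, Design 8/6≈1.33, Security 14/24≈0.583.
Take all of Finance (3 $, value 30) ; 15 $ left.
Legal: take in full, 15 $ for value 49 ; 0 left.
Total value = 79.

79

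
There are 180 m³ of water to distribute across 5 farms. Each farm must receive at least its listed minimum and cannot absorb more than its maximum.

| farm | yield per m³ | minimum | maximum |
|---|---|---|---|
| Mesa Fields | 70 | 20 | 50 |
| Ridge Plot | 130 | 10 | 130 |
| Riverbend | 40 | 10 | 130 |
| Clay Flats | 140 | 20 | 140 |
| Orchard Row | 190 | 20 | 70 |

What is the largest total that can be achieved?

Meeting every minimum uses 20+10+10+20+20 = 80 m³, leaving 100.
Order the farms by yield per m³: Orchard Row 190 > Clay Flats 140 > Ridge Plot 130 > Mesa Fields 70 > Riverbend 40.
Give Orchard Row 50 more to hit its cap of 70 → 50 left.
Clay Flats: +50 (room for 120) → 70. Pool exhausted.
Total = 70×20 + 130×10 + 40×10 + 140×70 + 190×70 = 26200.

26200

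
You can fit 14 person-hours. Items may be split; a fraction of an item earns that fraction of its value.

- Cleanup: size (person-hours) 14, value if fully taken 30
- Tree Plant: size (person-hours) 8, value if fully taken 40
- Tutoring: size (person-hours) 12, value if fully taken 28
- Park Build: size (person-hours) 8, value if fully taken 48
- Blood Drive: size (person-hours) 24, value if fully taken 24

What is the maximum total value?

78

Rank by value-to-size ratio: Park Build 48/8≈6, Tree Plant 40/8≈5, Tutoring 28/12≈2.33, Cleanup 30/14≈2.14, Blood Drive 24/24≈1.
Take all of Park Build (8 person-hours, value 48) — 6 person-hours left.
Only 6 person-hours remain; take 6/8 of Tree Plant for value 40×6/8 = 30.
Total value = 78.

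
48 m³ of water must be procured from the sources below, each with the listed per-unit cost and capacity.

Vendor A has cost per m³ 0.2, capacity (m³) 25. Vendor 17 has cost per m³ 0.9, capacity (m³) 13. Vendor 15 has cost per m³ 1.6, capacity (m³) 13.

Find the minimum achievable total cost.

32.7

Use sources in increasing cost order.
Take 25 from Vendor A at 0.2 — need 23 more.
Take 13 from Vendor 17 at 0.9 — need 10 more.
Take 10 from Vendor 15 at 1.6 to finish.
Cost = 25×0.2 + 13×0.9 + 10×1.6 = 32.7.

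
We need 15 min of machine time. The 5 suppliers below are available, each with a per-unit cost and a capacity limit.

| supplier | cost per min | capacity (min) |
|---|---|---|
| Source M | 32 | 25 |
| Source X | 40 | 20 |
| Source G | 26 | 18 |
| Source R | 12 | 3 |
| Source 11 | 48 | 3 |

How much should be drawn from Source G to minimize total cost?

12

Cheapest first:
Source R (12): use full 3 ; 12 min to go.
Source G at 26: take 12 of its 18 ; requirement met.
Source M, Source X, Source 11: unused.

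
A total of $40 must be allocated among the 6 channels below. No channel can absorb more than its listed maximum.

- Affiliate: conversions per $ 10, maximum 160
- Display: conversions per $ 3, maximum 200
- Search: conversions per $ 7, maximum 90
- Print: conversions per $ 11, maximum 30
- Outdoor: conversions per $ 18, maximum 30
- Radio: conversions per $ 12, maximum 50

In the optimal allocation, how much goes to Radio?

10

Order the channels by conversions per $: Outdoor 18 > Radio 12 > Print 11 > Affiliate 10 > Search 7 > Display 3.
Outdoor: +30 to 30 (cap) → 10 left.
Only 10 left; Radio takes them to reach 10.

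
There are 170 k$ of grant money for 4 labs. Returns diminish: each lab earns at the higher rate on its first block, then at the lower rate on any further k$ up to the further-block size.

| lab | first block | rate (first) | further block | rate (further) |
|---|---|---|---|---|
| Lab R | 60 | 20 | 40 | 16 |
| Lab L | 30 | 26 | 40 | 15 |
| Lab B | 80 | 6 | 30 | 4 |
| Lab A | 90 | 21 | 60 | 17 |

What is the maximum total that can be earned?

Treat each block as its own option and order by rate: Lab L/first 26 > Lab A/first 21 > Lab R/first 20 > Lab A/second 17 > Lab R/second 16 > Lab L/second 15 > Lab B/first 6 > Lab B/second 4.
Fill Lab L first block (30 at 26) ; 140 left.
Lab A first at 21: fill all 90 ; 50 left.
Lab R/first: +50 of 60 at 20; pool empty.
Total = 26×30 + 21×90 + 20×50 = 3670.

3670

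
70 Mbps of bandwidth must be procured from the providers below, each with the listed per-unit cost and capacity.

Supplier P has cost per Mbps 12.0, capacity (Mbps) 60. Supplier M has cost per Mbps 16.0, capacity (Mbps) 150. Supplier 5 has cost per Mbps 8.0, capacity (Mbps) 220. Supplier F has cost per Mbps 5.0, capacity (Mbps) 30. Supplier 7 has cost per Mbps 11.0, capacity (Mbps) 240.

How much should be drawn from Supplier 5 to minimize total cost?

40

Use providers in increasing cost order.
Take 30 from Supplier F at 5.0 → need 40 more.
Supplier 5 at 8.0: take 40 of its 220 → requirement met.
Supplier 7, Supplier P, Supplier M: unused.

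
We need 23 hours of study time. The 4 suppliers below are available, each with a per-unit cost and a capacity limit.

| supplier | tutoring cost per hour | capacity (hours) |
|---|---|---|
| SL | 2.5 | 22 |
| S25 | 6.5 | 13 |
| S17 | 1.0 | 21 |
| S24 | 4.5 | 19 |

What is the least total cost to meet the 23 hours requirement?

26

Cheapest first:
S17 at 1.0: take all 21 hours ; 2 still needed.
Take 2 from SL at 2.5 to finish.
S24, S25: unused.
Cost = 21×1.0 + 2×2.5 = 26.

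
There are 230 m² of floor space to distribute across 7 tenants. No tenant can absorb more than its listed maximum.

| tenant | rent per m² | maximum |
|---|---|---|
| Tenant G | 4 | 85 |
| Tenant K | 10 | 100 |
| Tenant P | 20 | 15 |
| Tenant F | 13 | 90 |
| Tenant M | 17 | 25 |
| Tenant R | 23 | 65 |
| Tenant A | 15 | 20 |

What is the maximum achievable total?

Order the tenants by rent per m²: Tenant R 23 > Tenant P 20 > Tenant M 17 > Tenant A 15 > Tenant F 13 > Tenant K 10 > Tenant G 4.
Tenant R: +65 to 65 (cap) → 165 left.
Tenant P: +15 to 15 (cap) → 150 left.
Tenant M takes 25 to reach its cap of 25 → 125 left.
Give Tenant A 20 to hit its cap of 20 → 105 left.
Tenant F takes 90 to reach its cap of 90 → 15 left.
Tenant K has room for 100 but only 15 remain, so it gets 15.
Total = 10×15 + 20×15 + 13×90 + 17×25 + 23×65 + 15×20 = 3840.

3840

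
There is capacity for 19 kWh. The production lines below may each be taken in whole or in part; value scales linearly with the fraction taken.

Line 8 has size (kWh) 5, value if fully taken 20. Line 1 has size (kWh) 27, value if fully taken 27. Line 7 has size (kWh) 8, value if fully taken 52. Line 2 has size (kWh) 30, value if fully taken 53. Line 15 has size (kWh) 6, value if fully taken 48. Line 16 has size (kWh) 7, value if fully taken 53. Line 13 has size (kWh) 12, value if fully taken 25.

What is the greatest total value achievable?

140

Best value per unit of size first: Line 15 48/6≈8, Line 16 53/7≈7.57, Line 7 52/8≈6.5, Line 8 20/5≈4, Line 13 25/12≈2.08, Line 2 53/30≈1.77, Line 1 27/27≈1.
All 6 kWh of Line 15 fit (value 48) ; 13 remain.
Take all of Line 16 (7 kWh, value 53) ; 6 kWh left.
Fill the last 6 kWh with part of Line 7: 6/8 of it earns 39.
Total value = 140.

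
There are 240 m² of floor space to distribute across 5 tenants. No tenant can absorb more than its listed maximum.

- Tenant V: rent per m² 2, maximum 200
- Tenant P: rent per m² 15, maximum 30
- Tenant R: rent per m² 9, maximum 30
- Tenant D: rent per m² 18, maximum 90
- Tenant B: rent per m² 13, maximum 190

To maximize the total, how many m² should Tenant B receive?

120

Rank by rent per m²: Tenant D 18 > Tenant P 15 > Tenant B 13 > Tenant R 9 > Tenant V 2.
Tenant D takes 90 to reach its cap of 90 ; 150 left.
Tenant P takes 30 to reach its cap of 30 ; 120 left.
Only 120 left; Tenant B takes them to reach 120.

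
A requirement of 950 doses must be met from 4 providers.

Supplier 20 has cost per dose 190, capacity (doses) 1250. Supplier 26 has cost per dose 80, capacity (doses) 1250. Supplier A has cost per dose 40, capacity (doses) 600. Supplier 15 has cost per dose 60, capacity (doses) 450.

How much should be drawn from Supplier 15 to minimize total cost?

350

Fill from the cheapest provider first.
Supplier A at 40: take all 600 doses → 350 still needed.
Supplier 15 (60): take the remaining 350 → done.
Supplier 26, Supplier 20: unused.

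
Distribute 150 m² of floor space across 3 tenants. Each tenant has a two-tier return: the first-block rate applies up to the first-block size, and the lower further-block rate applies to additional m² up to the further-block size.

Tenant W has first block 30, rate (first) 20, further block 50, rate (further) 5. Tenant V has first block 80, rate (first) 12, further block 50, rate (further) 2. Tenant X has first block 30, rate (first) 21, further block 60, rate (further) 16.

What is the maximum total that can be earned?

Treat each block as its own option and order by rate: Tenant X/first 21 > Tenant W/first 20 > Tenant X/second 16 > Tenant V/first 12 > Tenant W/second 5 > Tenant V/second 2.
Tenant X/first (21): +30 ; 120 left.
Tenant W first at 20: fill all 30 ; 90 left.
Tenant X second at 16: fill all 60 ; 30 left.
30 remain; put them into Tenant V first at 12.
Total = 21×30 + 20×30 + 16×60 + 12×30 = 2550.

2550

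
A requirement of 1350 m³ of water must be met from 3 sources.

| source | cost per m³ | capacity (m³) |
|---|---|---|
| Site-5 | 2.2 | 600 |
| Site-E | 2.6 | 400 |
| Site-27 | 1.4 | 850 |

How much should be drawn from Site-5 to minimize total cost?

Use sources in increasing cost order.
Take 850 from Site-27 at 1.4 → need 500 more.
Site-5 at 2.2: take 500 of its 600 → requirement met.
Site-E: unused.

500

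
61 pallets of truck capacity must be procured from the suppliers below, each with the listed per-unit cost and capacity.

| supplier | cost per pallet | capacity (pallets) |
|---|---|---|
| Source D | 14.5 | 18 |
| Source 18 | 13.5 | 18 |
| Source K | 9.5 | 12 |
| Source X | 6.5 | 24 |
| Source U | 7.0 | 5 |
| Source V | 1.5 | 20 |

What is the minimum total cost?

Cheapest first:
Source V at 1.5: take all 20 pallets → 41 still needed.
Source X at 6.5: take all 24 pallets → 17 still needed.
Source U at 7.0: take all 5 pallets → 12 still needed.
Take 12 from Source K at 9.5 → need 0 more.
Source 18, Source D: unused.
Cost = 20×1.5 + 24×6.5 + 5×7.0 + 12×9.5 = 335.

335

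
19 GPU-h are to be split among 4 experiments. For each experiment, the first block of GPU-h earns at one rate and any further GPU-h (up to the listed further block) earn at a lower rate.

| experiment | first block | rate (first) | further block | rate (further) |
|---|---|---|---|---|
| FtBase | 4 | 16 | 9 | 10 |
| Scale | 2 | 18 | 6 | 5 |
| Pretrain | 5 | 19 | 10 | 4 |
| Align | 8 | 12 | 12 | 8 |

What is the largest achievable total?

291

Order all 8 blocks by rate: Pretrain/T1 19 > Scale/T1 18 > FtBase/T1 16 > Align/T1 12 > FtBase/T2 10 > Align/T2 8 > Scale/T2 5 > Pretrain/T2 4.
Pretrain T1 at 19: fill all 5 ; 14 left.
Scale T1 at 18: fill all 2 ; 12 left.
FtBase/T1 (16): +4 ; 8 left.
Align/T1 (12): +8 ; 0 left.
Total = 19×5 + 18×2 + 16×4 + 12×8 = 291.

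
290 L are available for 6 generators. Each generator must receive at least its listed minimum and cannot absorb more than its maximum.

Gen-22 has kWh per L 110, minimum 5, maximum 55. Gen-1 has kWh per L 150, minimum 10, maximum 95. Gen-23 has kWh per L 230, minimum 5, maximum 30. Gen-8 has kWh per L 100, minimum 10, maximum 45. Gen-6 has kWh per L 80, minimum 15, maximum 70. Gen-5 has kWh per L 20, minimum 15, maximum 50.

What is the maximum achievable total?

Meeting every minimum uses 5+10+5+10+15+15 = 60 L, leaving 230.
Highest kWh per L first: Gen-23 230 > Gen-1 150 > Gen-22 110 > Gen-8 100 > Gen-6 80 > Gen-5 20.
Give Gen-23 25 more to hit its cap of 30 ; 205 left.
Give Gen-1 85 more to hit its cap of 95 ; 120 left.
Gen-22 takes 50 more to reach its cap of 55 ; 70 left.
Give Gen-8 35 more to hit its cap of 45 ; 35 left.
Gen-6: +35 (room for 55) → 50. Pool exhausted.
Total = 110×55 + 150×95 + 230×30 + 100×45 + 80×50 + 20×15 = 36000.

36000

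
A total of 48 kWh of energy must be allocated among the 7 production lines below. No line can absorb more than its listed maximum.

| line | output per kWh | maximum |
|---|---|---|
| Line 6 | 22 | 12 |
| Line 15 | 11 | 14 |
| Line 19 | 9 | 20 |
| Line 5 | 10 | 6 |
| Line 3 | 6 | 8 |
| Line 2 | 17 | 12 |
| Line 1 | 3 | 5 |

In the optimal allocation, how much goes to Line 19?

4

Order the production lines by output per kWh: Line 6 22 > Line 2 17 > Line 15 11 > Line 5 10 > Line 19 9 > Line 3 6 > Line 1 3.
Line 6: +12 to 12 (cap) → 36 left.
Line 2: +12 to 12 (cap) → 24 left.
Line 15 takes 14 to reach its cap of 14 → 10 left.
Line 5 takes 6 to reach its cap of 6 → 4 left.
Line 19 has room for 20 but only 4 remain, so it gets 4.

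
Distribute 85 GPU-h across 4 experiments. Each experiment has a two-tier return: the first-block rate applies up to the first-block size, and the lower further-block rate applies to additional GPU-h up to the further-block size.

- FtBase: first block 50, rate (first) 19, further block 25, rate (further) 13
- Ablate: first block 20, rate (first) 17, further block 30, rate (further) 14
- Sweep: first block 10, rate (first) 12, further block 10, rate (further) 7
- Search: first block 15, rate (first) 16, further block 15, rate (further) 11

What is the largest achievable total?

1530

Order all 8 blocks by rate: FtBase/tier1 19 > Ablate/tier1 17 > Search/tier1 16 > Ablate/tier2 14 > FtBase/tier2 13 > Sweep/tier1 12 > Search/tier2 11 > Sweep/tier2 7.
FtBase tier1 at 19: fill all 50 — 35 left.
Ablate tier1 at 17: fill all 20 — 15 left.
Fill Search tier1 block (15 at 16) — 0 left.
Total = 19×50 + 17×20 + 16×15 = 1530.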